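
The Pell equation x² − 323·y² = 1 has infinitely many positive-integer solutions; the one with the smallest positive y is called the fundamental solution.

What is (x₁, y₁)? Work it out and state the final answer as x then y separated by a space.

18 1

[17; 1,34] for √323; ℓ=2 ⇒ convergent index 1
k=0  a_k=17  p_k/q_k = 17/1
k=1  a_k=1  p_k/q_k = 18/1
fundamental: x₁=18, y₁=1  (since 324 − 323·1 = 1)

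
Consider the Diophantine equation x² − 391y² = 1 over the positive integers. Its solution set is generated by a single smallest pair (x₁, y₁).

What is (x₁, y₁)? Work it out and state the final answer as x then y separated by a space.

7338680 371133

d=391: √d = [19; 1,3,2,2,1,…,3,1,38] (ℓ=16, even), read p_15/q_15
a_0=19:  p_0=19·1+0=19,  q_0=19·0+1=1
a_1=1:  p_1=1·19+1=20,  q_1=1·1+0=1
a_2=3:  p_2=3·20+19=79,  q_2=3·1+1=4
…
a_4=2:  p_4=2·178+79=435,  q_4=2·9+4=22
a_5=1:  p_5=1·435+178=613,  q_5=1·22+9=31
…
a_7=2:  p_7=2·1048+613=2709,  q_7=2·53+31=137
a_8=19:  p_8=19·2709+1048=52519,  q_8=19·137+53=2656
a_9=2:  p_9=2·52519+2709=107747,  q_9=2·2656+137=5449
a_10=1:  p_10=1·107747+52519=160266,  q_10=1·5449+2656=8105
…
a_12=2:  p_12=2·268013+160266=696292,  q_12=2·13554+8105=35213
a_13=2:  p_13=2·696292+268013=1660597,  q_13=2·35213+13554=83980
a_14=3:  p_14=3·1660597+696292=5678083,  q_14=3·83980+35213=287153
a_15=1:  p_15=1·5678083+1660597=7338680,  q_15=1·287153+83980=371133
fundamental: x₁=7338680, y₁=371133  (since 53856224142400 − 391·137739703689 = 1)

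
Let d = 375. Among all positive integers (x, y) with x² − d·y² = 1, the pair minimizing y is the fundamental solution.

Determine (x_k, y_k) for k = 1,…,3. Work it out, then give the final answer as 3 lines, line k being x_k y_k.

15124 781
457470751 23623688
13837575261124 714569313843

d=375: √d = [19; 2,1,2,1,5,1,2,1,2,38] (ℓ=10, even), read p_9/q_9
i=0: a=19 ⇒ p=19, q=1
i=1: a=2 ⇒ p=39, q=2
i=2: a=1 ⇒ p=58, q=3
…
i=4: a=1 ⇒ p=213, q=11
i=5: a=5 ⇒ p=1220, q=63
i=6: a=1 ⇒ p=1433, q=74
i=7: a=2 ⇒ p=4086, q=211
i=8: a=1 ⇒ p=5519, q=285
i=9: a=2 ⇒ p=15124, q=781
fundamental: x₁=15124, y₁=781  (since 228735376 − 375·609961 = 1)
(x_2, y_2) = (15124·15124 + 375·781·781, 15124·781 + 781·15124) = (457470751, 23623688)
(x_3, y_3) = (15124·457470751 + 375·781·23623688, 15124·23623688 + 781·457470751) = (13837575261124, 714569313843)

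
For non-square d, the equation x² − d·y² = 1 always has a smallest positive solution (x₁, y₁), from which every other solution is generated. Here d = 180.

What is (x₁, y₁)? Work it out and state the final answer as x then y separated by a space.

√180 → a₀=13, period (2,2,2,26); ℓ=4 even so k=3
a_0=13:  p_0=13·1+0=13,  q_0=13·0+1=1
…
a_2=2:  p_2=2·27+13=67,  q_2=2·2+1=5
a_3=2:  p_3=2·67+27=161,  q_3=2·5+2=12
→ (161, 12).  Check: 161²=25921, 180·12²=25920, difference 1.

161 12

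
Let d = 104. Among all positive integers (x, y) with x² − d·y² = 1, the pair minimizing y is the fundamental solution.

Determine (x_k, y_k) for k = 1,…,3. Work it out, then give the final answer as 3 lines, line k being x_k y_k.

51 5
5201 510
530451 52015

√104 → a₀=10, period (5,20); ℓ=2 even so k=1
k=0  a_k=10  p_k/q_k = 10/1
k=1  a_k=5  p_k/q_k = 51/5
(x₁, y₁) = (51, 5);  51² − 104·5² = 1 ✓
n=2: (51,5)∘(51,5) = (51·51+104·5·5, 51·5+5·51) = (5201,510)
n=3: (5201,510)∘(51,5) = (51·5201+104·5·510, 51·510+5·5201) = (530451,52015)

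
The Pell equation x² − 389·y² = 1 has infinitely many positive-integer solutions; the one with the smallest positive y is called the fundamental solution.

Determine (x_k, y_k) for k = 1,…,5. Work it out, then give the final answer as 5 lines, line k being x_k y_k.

3287049 166660
21609382256801 1095639172680
142062196675667653449 7202839293837075980
933930803041091759821507201 47352171395934637886793360
6139752624410693193862375179426249 311297815269663908222998617313300

√389 → a₀=19, period (1,2,1,1,1,1,2,1,38); ℓ=9 odd so k=17
step 0: (19, 1)  from 19·(1,0) + (0,1)
step 1: (20, 1)  from 1·(19,1) + (1,0)
step 2: (59, 3)  from 2·(20,1) + (19,1)
…
step 6: (355, 18)  from 1·(217,11) + (138,7)
…
step 11: (151493, 7681)  from 2·(50925,2582) + (49643,2517)
step 12: (202418, 10263)  from 1·(151493,7681) + (50925,2582)
…
step 14: (556329, 28207)  from 1·(353911,17944) + (202418,10263)
…
step 16: (2376809, 120509)  from 2·(910240,46151) + (556329,28207)
step 17: (3287049, 166660)  from 1·(2376809,120509) + (910240,46151)
→ (3287049, 166660).  Check: 3287049²=10804691128401, 389·166660²=10804691128400, difference 1.
n=2: (3287049,166660)∘(3287049,166660) = (3287049·3287049+389·166660·166660, 3287049·166660+166660·3287049) = (21609382256801,1095639172680)
n=3: (21609382256801,1095639172680)∘(3287049,166660) = (3287049·21609382256801+389·166660·1095639172680, 3287049·1095639172680+166660·21609382256801) = (142062196675667653449,7202839293837075980)
n=4: (142062196675667653449,7202839293837075980)∘(3287049,166660) = (3287049·142062196675667653449+389·166660·7202839293837075980, 3287049·7202839293837075980+166660·142062196675667653449) = (933930803041091759821507201,47352171395934637886793360)
n=5: (933930803041091759821507201,47352171395934637886793360)∘(3287049,166660) = (3287049·933930803041091759821507201+389·166660·47352171395934637886793360, 3287049·47352171395934637886793360+166660·933930803041091759821507201) = (6139752624410693193862375179426249,311297815269663908222998617313300)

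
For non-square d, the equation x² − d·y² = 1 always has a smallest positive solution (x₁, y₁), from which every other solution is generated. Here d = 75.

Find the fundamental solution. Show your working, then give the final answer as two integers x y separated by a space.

26 3

√75 = [8; 1,1,1,16, …], period ℓ=4 (even) → k=3
k=0  a_k=8  p_k/q_k = 8/1
…
k=2  a_k=1  p_k/q_k = 17/2
k=3  a_k=1  p_k/q_k = 26/3
fundamental: x₁=26, y₁=3  (since 676 − 75·9 = 1)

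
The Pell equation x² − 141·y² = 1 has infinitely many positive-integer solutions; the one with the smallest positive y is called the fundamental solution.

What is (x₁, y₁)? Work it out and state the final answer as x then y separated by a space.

95 8

√141 = [11; 1,6,1,22, …], period ℓ=4 (even) → k=3
k=0  a_k=11  p_k/q_k = 11/1
k=1  a_k=1  p_k/q_k = 12/1
k=2  a_k=6  p_k/q_k = 83/7
k=3  a_k=1  p_k/q_k = 95/8
→ (95, 8).  Check: 95²=9025, 141·8²=9024, difference 1.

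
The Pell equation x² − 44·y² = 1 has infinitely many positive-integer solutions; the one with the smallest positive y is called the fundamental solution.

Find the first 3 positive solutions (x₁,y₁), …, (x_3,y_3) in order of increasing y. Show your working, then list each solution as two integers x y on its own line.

199 30
79201 11940
31521799 4752090

d=44: √d = [6; 1,1,1,2,1,1,1,12] (ℓ=8, even), read p_7/q_7
i=0: a=6 ⇒ p=6, q=1
i=1: a=1 ⇒ p=7, q=1
i=2: a=1 ⇒ p=13, q=2
i=3: a=1 ⇒ p=20, q=3
…
i=5: a=1 ⇒ p=73, q=11
i=6: a=1 ⇒ p=126, q=19
i=7: a=1 ⇒ p=199, q=30
fundamental: x₁=199, y₁=30  (since 39601 − 44·900 = 1)
k=2:  x_2 = 199·199+44·30·30 = 79201,  y_2 = 199·30+30·199 = 11940
k=3:  x_3 = 199·79201+44·30·11940 = 31521799,  y_3 = 199·11940+30·79201 = 4752090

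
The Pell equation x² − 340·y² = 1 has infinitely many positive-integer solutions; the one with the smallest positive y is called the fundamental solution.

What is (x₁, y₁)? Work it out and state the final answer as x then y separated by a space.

285769 15498

[18; 2,3,1,1,1,…,3,2,36] for √340; ℓ=14 ⇒ convergent index 13
i=0: a=18 ⇒ p=18, q=1
…
i=4: a=1 ⇒ p=295, q=16
…
i=6: a=1 ⇒ p=756, q=41
i=7: a=8 ⇒ p=6509, q=353
…
i=9: a=1 ⇒ p=13774, q=747
…
i=12: a=3 ⇒ p=125478, q=6805
i=13: a=2 ⇒ p=285769, q=15498
(x₁, y₁) = (285769, 15498);  285769² − 340·15498² = 1 ✓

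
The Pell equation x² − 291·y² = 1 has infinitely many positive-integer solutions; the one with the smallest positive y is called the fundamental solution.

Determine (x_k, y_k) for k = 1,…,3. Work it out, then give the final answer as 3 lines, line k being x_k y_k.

290 17
168199 9860
97555130 5718783

d=291: √d = [17; 17,34] (ℓ=2, even), read p_1/q_1
i=0: a=17 ⇒ p=17, q=1
i=1: a=17 ⇒ p=290, q=17
→ (290, 17).  Check: 290²=84100, 291·17²=84099, difference 1.
n=2: (290,17)∘(290,17) = (290·290+291·17·17, 290·17+17·290) = (168199,9860)
n=3: (168199,9860)∘(290,17) = (290·168199+291·17·9860, 290·9860+17·168199) = (97555130,5718783)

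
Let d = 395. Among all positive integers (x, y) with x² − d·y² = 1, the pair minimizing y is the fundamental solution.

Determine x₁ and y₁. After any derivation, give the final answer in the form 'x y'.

√395 → a₀=19, period (1,6,1,38); ℓ=4 even so k=3
step 0: (19, 1)  from 19·(1,0) + (0,1)
step 1: (20, 1)  from 1·(19,1) + (1,0)
step 2: (139, 7)  from 6·(20,1) + (19,1)
step 3: (159, 8)  from 1·(139,7) + (20,1)
→ (159, 8).  Check: 159²=25281, 395·8²=25280, difference 1.

159 8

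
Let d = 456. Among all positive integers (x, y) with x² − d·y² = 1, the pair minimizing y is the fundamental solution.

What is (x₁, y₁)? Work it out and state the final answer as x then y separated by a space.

1025 48

[21; 2,1,4,1,2,42] for √456; ℓ=6 ⇒ convergent index 5
k=0  a_k=21  p_k/q_k = 21/1
…
k=4  a_k=1  p_k/q_k = 363/17
k=5  a_k=2  p_k/q_k = 1025/48
(x₁, y₁) = (1025, 48);  1025² − 456·48² = 1 ✓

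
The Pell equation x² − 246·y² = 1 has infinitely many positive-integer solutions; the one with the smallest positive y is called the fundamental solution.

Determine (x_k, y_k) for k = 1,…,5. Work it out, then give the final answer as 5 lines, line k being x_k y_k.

88805 5662
15772656049 1005627820
2801381440774085 178609557104538
497553357680112580801 31722843436331366360
88370451854763414035291525 5634294222548204422095062

[15; 1,2,5,1,14,1,5,2,1,30] for √246; ℓ=10 ⇒ convergent index 9
i=0: a=15 ⇒ p=15, q=1
…
i=4: a=1 ⇒ p=298, q=19
i=5: a=14 ⇒ p=4423, q=282
i=6: a=1 ⇒ p=4721, q=301
i=7: a=5 ⇒ p=28028, q=1787
i=8: a=2 ⇒ p=60777, q=3875
i=9: a=1 ⇒ p=88805, q=5662
fundamental: x₁=88805, y₁=5662  (since 7886328025 − 246·32058244 = 1)
(88805+5662√246)^2 = 15772656049 + 1005627820√246
(88805+5662√246)^3 = 2801381440774085 + 178609557104538√246
(88805+5662√246)^4 = 497553357680112580801 + 31722843436331366360√246
(88805+5662√246)^5 = 88370451854763414035291525 + 5634294222548204422095062√246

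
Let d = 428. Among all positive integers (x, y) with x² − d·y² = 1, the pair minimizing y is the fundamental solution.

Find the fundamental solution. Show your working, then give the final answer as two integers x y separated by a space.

1850887 89466

√428 = [20; 1,2,4,1,5,10,5,1,4,2,1,40, …], period ℓ=12 (even) → k=11
k=0  a_k=20  p_k/q_k = 20/1
k=1  a_k=1  p_k/q_k = 21/1
k=2  a_k=2  p_k/q_k = 62/3
k=3  a_k=4  p_k/q_k = 269/13
…
k=5  a_k=5  p_k/q_k = 1924/93
k=6  a_k=10  p_k/q_k = 19571/946
k=7  a_k=5  p_k/q_k = 99779/4823
…
k=10  a_k=2  p_k/q_k = 1273708/61567
k=11  a_k=1  p_k/q_k = 1850887/89466
fundamental: x₁=1850887, y₁=89466  (since 3425782686769 − 428·8004165156 = 1)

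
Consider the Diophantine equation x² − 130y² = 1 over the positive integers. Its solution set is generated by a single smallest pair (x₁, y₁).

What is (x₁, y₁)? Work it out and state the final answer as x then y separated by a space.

6499 570

[11; 2,2,22] for √130; ℓ=3 ⇒ convergent index 5
i=0: a=11 ⇒ p=11, q=1
…
i=2: a=2 ⇒ p=57, q=5
…
i=4: a=2 ⇒ p=2611, q=229
i=5: a=2 ⇒ p=6499, q=570
(x₁, y₁) = (6499, 570);  6499² − 130·570² = 1 ✓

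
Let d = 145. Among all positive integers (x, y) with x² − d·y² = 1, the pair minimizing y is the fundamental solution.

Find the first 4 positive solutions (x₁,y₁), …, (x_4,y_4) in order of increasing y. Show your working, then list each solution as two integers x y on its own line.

289 24
167041 13872
96549409 8017992
55805391361 4634385504

√145 → a₀=12, period (24); ℓ=1 odd so k=1
i=0: a=12 ⇒ p=12, q=1
i=1: a=24 ⇒ p=289, q=24
(x₁, y₁) = (289, 24);  289² − 145·24² = 1 ✓
n=2: (289,24)∘(289,24) = (289·289+145·24·24, 289·24+24·289) = (167041,13872)
n=3: (167041,13872)∘(289,24) = (289·167041+145·24·13872, 289·13872+24·167041) = (96549409,8017992)
n=4: (96549409,8017992)∘(289,24) = (289·96549409+145·24·8017992, 289·8017992+24·96549409) = (55805391361,4634385504)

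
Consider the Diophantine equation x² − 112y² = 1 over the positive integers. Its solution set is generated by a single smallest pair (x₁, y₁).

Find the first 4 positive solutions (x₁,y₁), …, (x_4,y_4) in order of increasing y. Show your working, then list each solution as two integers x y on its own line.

d=112: √d = [10; 1,1,2,1,1,20] (ℓ=6, even), read p_5/q_5
k=0  a_k=10  p_k/q_k = 10/1
k=1  a_k=1  p_k/q_k = 11/1
k=2  a_k=1  p_k/q_k = 21/2
k=3  a_k=2  p_k/q_k = 53/5
k=4  a_k=1  p_k/q_k = 74/7
k=5  a_k=1  p_k/q_k = 127/12
(x₁, y₁) = (127, 12);  127² − 112·12² = 1 ✓
(x_2, y_2) = (127·127 + 112·12·12, 127·12 + 12·127) = (32257, 3048)
(x_3, y_3) = (127·32257 + 112·12·3048, 127·3048 + 12·32257) = (8193151, 774180)
(x_4, y_4) = (127·8193151 + 112·12·774180, 127·774180 + 12·8193151) = (2081028097, 196638672)

127 12
32257 3048
8193151 774180
2081028097 196638672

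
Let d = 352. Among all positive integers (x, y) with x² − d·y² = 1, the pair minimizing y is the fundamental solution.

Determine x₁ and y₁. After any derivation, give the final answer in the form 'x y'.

√352 = [18; 1,3,5,9,5,3,1,36, …], period ℓ=8 (even) → k=7
k=0  a_k=18  p_k/q_k = 18/1
k=1  a_k=1  p_k/q_k = 19/1
…
k=3  a_k=5  p_k/q_k = 394/21
k=4  a_k=9  p_k/q_k = 3621/193
…
k=6  a_k=3  p_k/q_k = 59118/3151
k=7  a_k=1  p_k/q_k = 77617/4137
(x₁, y₁) = (77617, 4137);  77617² − 352·4137² = 1 ✓

77617 4137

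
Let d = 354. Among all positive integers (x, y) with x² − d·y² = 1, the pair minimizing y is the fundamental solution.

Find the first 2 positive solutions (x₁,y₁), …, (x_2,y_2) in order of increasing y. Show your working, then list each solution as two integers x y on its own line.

d=354: √d = [18; 1,4,2,2,18,2,2,4,1,36] (ℓ=10, even), read p_9/q_9
i=0: a=18 ⇒ p=18, q=1
…
i=3: a=2 ⇒ p=207, q=11
i=4: a=2 ⇒ p=508, q=27
i=5: a=18 ⇒ p=9351, q=497
i=6: a=2 ⇒ p=19210, q=1021
i=7: a=2 ⇒ p=47771, q=2539
i=8: a=4 ⇒ p=210294, q=11177
i=9: a=1 ⇒ p=258065, q=13716
fundamental: x₁=258065, y₁=13716  (since 66597544225 − 354·188128656 = 1)
(x_2, y_2) = (258065·258065 + 354·13716·13716, 258065·13716 + 13716·258065) = (133195088449, 7079239080)

258065 13716
133195088449 7079239080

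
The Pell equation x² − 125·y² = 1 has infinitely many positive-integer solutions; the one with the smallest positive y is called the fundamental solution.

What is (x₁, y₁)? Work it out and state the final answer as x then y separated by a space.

930249 83204

√125 → a₀=11, period (5,1,1,5,22); ℓ=5 odd so k=9
a_0=11:  p_0=11·1+0=11,  q_0=11·0+1=1
a_1=5:  p_1=5·11+1=56,  q_1=5·1+0=5
a_2=1:  p_2=1·56+11=67,  q_2=1·5+1=6
a_3=1:  p_3=1·67+56=123,  q_3=1·6+5=11
a_4=5:  p_4=5·123+67=682,  q_4=5·11+6=61
a_5=22:  p_5=22·682+123=15127,  q_5=22·61+11=1353
a_6=5:  p_6=5·15127+682=76317,  q_6=5·1353+61=6826
a_7=1:  p_7=1·76317+15127=91444,  q_7=1·6826+1353=8179
a_8=1:  p_8=1·91444+76317=167761,  q_8=1·8179+6826=15005
a_9=5:  p_9=5·167761+91444=930249,  q_9=5·15005+8179=83204
fundamental: x₁=930249, y₁=83204  (since 865363202001 − 125·6922905616 = 1)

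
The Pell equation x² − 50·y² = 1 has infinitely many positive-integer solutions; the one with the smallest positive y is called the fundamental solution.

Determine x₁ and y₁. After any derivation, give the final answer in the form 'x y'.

d=50: √d = [7; 14] (ℓ=1, odd), read p_1/q_1
i=0: a=7 ⇒ p=7, q=1
i=1: a=14 ⇒ p=99, q=14
→ (99, 14).  Check: 99²=9801, 50·14²=9800, difference 1.

99 14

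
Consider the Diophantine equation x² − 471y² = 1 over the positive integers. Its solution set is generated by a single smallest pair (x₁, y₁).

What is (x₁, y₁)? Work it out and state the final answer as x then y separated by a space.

√471 → a₀=21, period (1,2,2,1,3,…,2,1,42); ℓ=14 even so k=13
a_0=21:  p_0=21·1+0=21,  q_0=21·0+1=1
a_1=1:  p_1=1·21+1=22,  q_1=1·1+0=1
a_2=2:  p_2=2·22+21=65,  q_2=2·1+1=3
a_3=2:  p_3=2·65+22=152,  q_3=2·3+1=7
a_4=1:  p_4=1·152+65=217,  q_4=1·7+3=10
…
a_7=14:  p_7=14·3429+803=48809,  q_7=14·158+37=2249
…
a_9=3:  p_9=3·198665+48809=644804,  q_9=3·9154+2249=29711
a_10=1:  p_10=1·644804+198665=843469,  q_10=1·29711+9154=38865
a_11=2:  p_11=2·843469+644804=2331742,  q_11=2·38865+29711=107441
a_12=2:  p_12=2·2331742+843469=5506953,  q_12=2·107441+38865=253747
a_13=1:  p_13=1·5506953+2331742=7838695,  q_13=1·253747+107441=361188
fundamental: x₁=7838695, y₁=361188  (since 61445139303025 − 471·130456771344 = 1)

7838695 361188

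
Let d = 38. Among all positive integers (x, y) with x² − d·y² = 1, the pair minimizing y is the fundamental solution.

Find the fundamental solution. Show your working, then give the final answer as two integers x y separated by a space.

37 6

d=38: √d = [6; 6,12] (ℓ=2, even), read p_1/q_1
i=0: a=6 ⇒ p=6, q=1
i=1: a=6 ⇒ p=37, q=6
→ (37, 6).  Check: 37²=1369, 38·6²=1368, difference 1.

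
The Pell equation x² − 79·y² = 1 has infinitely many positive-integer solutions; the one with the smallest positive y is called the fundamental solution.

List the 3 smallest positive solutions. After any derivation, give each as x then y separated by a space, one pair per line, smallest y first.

[8; 1,7,1,16] for √79; ℓ=4 ⇒ convergent index 3
a_0=8:  p_0=8·1+0=8,  q_0=8·0+1=1
a_1=1:  p_1=1·8+1=9,  q_1=1·1+0=1
a_2=7:  p_2=7·9+8=71,  q_2=7·1+1=8
a_3=1:  p_3=1·71+9=80,  q_3=1·8+1=9
→ (80, 9).  Check: 80²=6400, 79·9²=6399, difference 1.
k=2:  x_2 = 80·80+79·9·9 = 12799,  y_2 = 80·9+9·80 = 1440
k=3:  x_3 = 80·12799+79·9·1440 = 2047760,  y_3 = 80·1440+9·12799 = 230391

80 9
12799 1440
2047760 230391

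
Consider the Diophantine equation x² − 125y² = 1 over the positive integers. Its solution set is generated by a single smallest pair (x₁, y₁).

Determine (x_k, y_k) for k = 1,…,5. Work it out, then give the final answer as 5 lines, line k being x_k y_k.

√125 = [11; 5,1,1,5,22, …], period ℓ=5 (odd) → k=9
i=0: a=11 ⇒ p=11, q=1
i=1: a=5 ⇒ p=56, q=5
…
i=4: a=5 ⇒ p=682, q=61
…
i=6: a=5 ⇒ p=76317, q=6826
i=7: a=1 ⇒ p=91444, q=8179
i=8: a=1 ⇒ p=167761, q=15005
i=9: a=5 ⇒ p=930249, q=83204
fundamental: x₁=930249, y₁=83204  (since 865363202001 − 125·6922905616 = 1)
(930249+83204√125)^2 = 1730726404001 + 154800875592√125
(930249+83204√125)^3 = 3220013013190122249 + 288006719437081612√125
(930249+83204√125)^4 = 5990827771012465337616001 + 535835925499096664087184√125
(930249+83204√125)^5 = 11145923086309929722690704506249 + 996921667718930338621440576020√125

930249 83204
1730726404001 154800875592
3220013013190122249 288006719437081612
5990827771012465337616001 535835925499096664087184
11145923086309929722690704506249 996921667718930338621440576020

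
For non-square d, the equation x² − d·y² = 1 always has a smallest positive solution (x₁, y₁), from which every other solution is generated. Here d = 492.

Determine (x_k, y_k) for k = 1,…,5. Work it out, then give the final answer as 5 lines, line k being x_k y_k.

29767 1342
1772148577 79894628
105503093353351 4756446782010
6281021157926249857 283170302640288712
373934313510478265633287 16858260792630501398198

√492 → a₀=22, period (5,1,1,10,1,1,5,44); ℓ=8 even so k=7
step 0: (22, 1)  from 22·(1,0) + (0,1)
step 1: (111, 5)  from 5·(22,1) + (1,0)
…
step 3: (244, 11)  from 1·(133,6) + (111,5)
step 4: (2573, 116)  from 10·(244,11) + (133,6)
…
step 6: (5390, 243)  from 1·(2817,127) + (2573,116)
step 7: (29767, 1342)  from 5·(5390,243) + (2817,127)
fundamental: x₁=29767, y₁=1342  (since 886074289 − 492·1800964 = 1)
(29767+1342√492)^2 = 1772148577 + 79894628√492
(29767+1342√492)^3 = 105503093353351 + 4756446782010√492
(29767+1342√492)^4 = 6281021157926249857 + 283170302640288712√492
(29767+1342√492)^5 = 373934313510478265633287 + 16858260792630501398198√492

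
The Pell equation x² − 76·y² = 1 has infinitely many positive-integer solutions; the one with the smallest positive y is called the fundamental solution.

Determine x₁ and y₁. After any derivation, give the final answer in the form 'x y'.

[8; 1,2,1,1,5,4,5,1,1,2,1,16] for √76; ℓ=12 ⇒ convergent index 11
step 0: (8, 1)  from 8·(1,0) + (0,1)
step 1: (9, 1)  from 1·(8,1) + (1,0)
…
step 3: (35, 4)  from 1·(26,3) + (9,1)
step 4: (61, 7)  from 1·(35,4) + (26,3)
step 5: (340, 39)  from 5·(61,7) + (35,4)
…
step 7: (7445, 854)  from 5·(1421,163) + (340,39)
…
step 9: (16311, 1871)  from 1·(8866,1017) + (7445,854)
step 10: (41488, 4759)  from 2·(16311,1871) + (8866,1017)
step 11: (57799, 6630)  from 1·(41488,4759) + (16311,1871)
(x₁, y₁) = (57799, 6630);  57799² − 76·6630² = 1 ✓

57799 6630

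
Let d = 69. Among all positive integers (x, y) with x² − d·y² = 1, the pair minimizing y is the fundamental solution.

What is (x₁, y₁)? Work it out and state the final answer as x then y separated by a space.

7775 936

√69 = [8; 3,3,1,4,1,3,3,16, …], period ℓ=8 (even) → k=7
k=0  a_k=8  p_k/q_k = 8/1
k=1  a_k=3  p_k/q_k = 25/3
k=2  a_k=3  p_k/q_k = 83/10
…
k=4  a_k=4  p_k/q_k = 515/62
…
k=6  a_k=3  p_k/q_k = 2384/287
k=7  a_k=3  p_k/q_k = 7775/936
(x₁, y₁) = (7775, 936);  7775² − 69·936² = 1 ✓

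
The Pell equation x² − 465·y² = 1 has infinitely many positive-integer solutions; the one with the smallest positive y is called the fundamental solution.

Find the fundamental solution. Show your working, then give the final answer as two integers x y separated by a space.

√465 → a₀=21, period (1,1,3,2,2,2,3,1,1,42); ℓ=10 even so k=9
i=0: a=21 ⇒ p=21, q=1
i=1: a=1 ⇒ p=22, q=1
…
i=3: a=3 ⇒ p=151, q=7
i=4: a=2 ⇒ p=345, q=16
i=5: a=2 ⇒ p=841, q=39
i=6: a=2 ⇒ p=2027, q=94
i=7: a=3 ⇒ p=6922, q=321
i=8: a=1 ⇒ p=8949, q=415
i=9: a=1 ⇒ p=15871, q=736
fundamental: x₁=15871, y₁=736  (since 251888641 − 465·541696 = 1)

15871 736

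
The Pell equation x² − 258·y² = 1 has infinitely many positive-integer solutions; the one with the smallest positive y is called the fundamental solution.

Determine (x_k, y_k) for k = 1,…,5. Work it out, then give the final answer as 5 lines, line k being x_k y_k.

[16; 16,32] for √258; ℓ=2 ⇒ convergent index 1
i=0: a=16 ⇒ p=16, q=1
i=1: a=16 ⇒ p=257, q=16
(x₁, y₁) = (257, 16);  257² − 258·16² = 1 ✓
(x_2, y_2) = (257·257 + 258·16·16, 257·16 + 16·257) = (132097, 8224)
(x_3, y_3) = (257·132097 + 258·16·8224, 257·8224 + 16·132097) = (67897601, 4227120)
(x_4, y_4) = (257·67897601 + 258·16·4227120, 257·4227120 + 16·67897601) = (34899234817, 2172731456)
(x_5, y_5) = (257·34899234817 + 258·16·2172731456, 257·2172731456 + 16·34899234817) = (17938138798337, 1116779741264)

257 16
132097 8224
67897601 4227120
34899234817 2172731456
17938138798337 1116779741264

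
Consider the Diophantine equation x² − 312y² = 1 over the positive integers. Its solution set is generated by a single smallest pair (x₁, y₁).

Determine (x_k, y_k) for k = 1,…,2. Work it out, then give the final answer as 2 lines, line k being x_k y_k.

53 3
5617 318

d=312: √d = [17; 1,1,1,34] (ℓ=4, even), read p_3/q_3
i=0: a=17 ⇒ p=17, q=1
i=1: a=1 ⇒ p=18, q=1
i=2: a=1 ⇒ p=35, q=2
i=3: a=1 ⇒ p=53, q=3
(x₁, y₁) = (53, 3);  53² − 312·3² = 1 ✓
(53+3√312)^2 = 5617 + 318√312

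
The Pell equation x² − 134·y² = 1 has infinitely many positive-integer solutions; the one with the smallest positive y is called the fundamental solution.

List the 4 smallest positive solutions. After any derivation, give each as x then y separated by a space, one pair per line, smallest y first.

145925 12606
42588211249 3679061100
12429369452874725 1073733982022394
3627511474778900280001 313369262649556627800

d=134: √d = [11; 1,1,2,1,3,…,1,1,22] (ℓ=14, even), read p_13/q_13
i=0: a=11 ⇒ p=11, q=1
…
i=3: a=2 ⇒ p=58, q=5
…
i=5: a=3 ⇒ p=301, q=26
…
i=7: a=10 ⇒ p=4121, q=356
…
i=9: a=3 ⇒ p=17630, q=1523
i=10: a=1 ⇒ p=22133, q=1912
i=11: a=2 ⇒ p=61896, q=5347
i=12: a=1 ⇒ p=84029, q=7259
i=13: a=1 ⇒ p=145925, q=12606
(x₁, y₁) = (145925, 12606);  145925² − 134·12606² = 1 ✓
n=2: (145925,12606)∘(145925,12606) = (145925·145925+134·12606·12606, 145925·12606+12606·145925) = (42588211249,3679061100)
n=3: (42588211249,3679061100)∘(145925,12606) = (145925·42588211249+134·12606·3679061100, 145925·3679061100+12606·42588211249) = (12429369452874725,1073733982022394)
n=4: (12429369452874725,1073733982022394)∘(145925,12606) = (145925·12429369452874725+134·12606·1073733982022394, 145925·1073733982022394+12606·12429369452874725) = (3627511474778900280001,313369262649556627800)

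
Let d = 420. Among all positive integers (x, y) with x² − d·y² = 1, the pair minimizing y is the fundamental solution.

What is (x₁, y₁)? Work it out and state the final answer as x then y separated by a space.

√420 = [20; 2,40, …], period ℓ=2 (even) → k=1
k=0  a_k=20  p_k/q_k = 20/1
k=1  a_k=2  p_k/q_k = 41/2
→ (41, 2).  Check: 41²=1681, 420·2²=1680, difference 1.

41 2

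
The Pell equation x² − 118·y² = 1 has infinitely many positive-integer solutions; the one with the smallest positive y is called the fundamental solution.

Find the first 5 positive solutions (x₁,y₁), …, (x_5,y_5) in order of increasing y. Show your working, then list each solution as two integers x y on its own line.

306917 28254
188396089777 17343265836
115643925371868101 10645886241146970
70986173286526887819457 6534806934930865917144
43573726693046301732396700037 4011286680085707263143023126

√118 → a₀=10, period (1,6,3,2,10,2,3,6,1,20); ℓ=10 even so k=9
i=0: a=10 ⇒ p=10, q=1
…
i=3: a=3 ⇒ p=239, q=22
i=4: a=2 ⇒ p=554, q=51
…
i=8: a=6 ⇒ p=264802, q=24377
i=9: a=1 ⇒ p=306917, q=28254
fundamental: x₁=306917, y₁=28254  (since 94198044889 − 118·798288516 = 1)
n=2: (306917,28254)∘(306917,28254) = (306917·306917+118·28254·28254, 306917·28254+28254·306917) = (188396089777,17343265836)
n=3: (188396089777,17343265836)∘(306917,28254) = (306917·188396089777+118·28254·17343265836, 306917·17343265836+28254·188396089777) = (115643925371868101,10645886241146970)
n=4: (115643925371868101,10645886241146970)∘(306917,28254) = (306917·115643925371868101+118·28254·10645886241146970, 306917·10645886241146970+28254·115643925371868101) = (70986173286526887819457,6534806934930865917144)
n=5: (70986173286526887819457,6534806934930865917144)∘(306917,28254) = (306917·70986173286526887819457+118·28254·6534806934930865917144, 306917·6534806934930865917144+28254·70986173286526887819457) = (43573726693046301732396700037,4011286680085707263143023126)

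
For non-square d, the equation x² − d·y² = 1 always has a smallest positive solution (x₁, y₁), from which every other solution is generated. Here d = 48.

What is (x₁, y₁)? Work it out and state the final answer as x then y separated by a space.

7 1

√48 = [6; 1,12, …], period ℓ=2 (even) → k=1
i=0: a=6 ⇒ p=6, q=1
i=1: a=1 ⇒ p=7, q=1
fundamental: x₁=7, y₁=1  (since 49 − 48·1 = 1)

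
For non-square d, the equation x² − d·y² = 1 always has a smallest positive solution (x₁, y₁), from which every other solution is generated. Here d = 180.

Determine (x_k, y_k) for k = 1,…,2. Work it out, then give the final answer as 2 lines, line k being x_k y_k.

[13; 2,2,2,26] for √180; ℓ=4 ⇒ convergent index 3
a_0=13:  p_0=13·1+0=13,  q_0=13·0+1=1
…
a_2=2:  p_2=2·27+13=67,  q_2=2·2+1=5
a_3=2:  p_3=2·67+27=161,  q_3=2·5+2=12
→ (161, 12).  Check: 161²=25921, 180·12²=25920, difference 1.
k=2:  x_2 = 161·161+180·12·12 = 51841,  y_2 = 161·12+12·161 = 3864

161 12
51841 3864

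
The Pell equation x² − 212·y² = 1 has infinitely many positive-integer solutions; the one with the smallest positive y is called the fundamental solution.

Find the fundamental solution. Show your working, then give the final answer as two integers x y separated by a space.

√212 → a₀=14, period (1,1,3,1,1,…,1,1,28); ℓ=14 even so k=13
k=0  a_k=14  p_k/q_k = 14/1
k=1  a_k=1  p_k/q_k = 15/1
k=2  a_k=1  p_k/q_k = 29/2
k=3  a_k=3  p_k/q_k = 102/7
k=4  a_k=1  p_k/q_k = 131/9
k=5  a_k=1  p_k/q_k = 233/16
…
k=7  a_k=6  p_k/q_k = 2417/166
k=8  a_k=1  p_k/q_k = 2781/191
k=9  a_k=1  p_k/q_k = 5198/357
…
k=11  a_k=3  p_k/q_k = 29135/2001
k=12  a_k=1  p_k/q_k = 37114/2549
k=13  a_k=1  p_k/q_k = 66249/4550
→ (66249, 4550).  Check: 66249²=4388930001, 212·4550²=4388930000, difference 1.

66249 4550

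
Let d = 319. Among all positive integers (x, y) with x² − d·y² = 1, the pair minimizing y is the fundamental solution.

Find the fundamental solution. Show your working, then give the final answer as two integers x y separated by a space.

12901780 722361

[17; 1,6,5,1,4,…,6,1,34] for √319; ℓ=14 ⇒ convergent index 13
i=0: a=17 ⇒ p=17, q=1
…
i=5: a=4 ⇒ p=3715, q=208
…
i=10: a=1 ⇒ p=309613, q=17335
i=11: a=5 ⇒ p=1798881, q=100718
i=12: a=6 ⇒ p=11102899, q=621643
i=13: a=1 ⇒ p=12901780, q=722361
fundamental: x₁=12901780, y₁=722361  (since 166455927168400 − 319·521805414321 = 1)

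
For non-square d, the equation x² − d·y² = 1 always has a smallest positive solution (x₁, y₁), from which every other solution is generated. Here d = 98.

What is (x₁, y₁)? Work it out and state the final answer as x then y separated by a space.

√98 → a₀=9, period (1,8,1,18); ℓ=4 even so k=3
k=0  a_k=9  p_k/q_k = 9/1
k=1  a_k=1  p_k/q_k = 10/1
k=2  a_k=8  p_k/q_k = 89/9
k=3  a_k=1  p_k/q_k = 99/10
(x₁, y₁) = (99, 10);  99² − 98·10² = 1 ✓

99 10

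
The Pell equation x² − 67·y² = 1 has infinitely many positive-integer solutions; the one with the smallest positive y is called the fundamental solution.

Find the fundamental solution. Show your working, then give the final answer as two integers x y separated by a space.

48842 5967

[8; 5,2,1,1,7,1,1,2,5,16] for √67; ℓ=10 ⇒ convergent index 9
i=0: a=8 ⇒ p=8, q=1
i=1: a=5 ⇒ p=41, q=5
…
i=5: a=7 ⇒ p=1678, q=205
i=6: a=1 ⇒ p=1899, q=232
i=7: a=1 ⇒ p=3577, q=437
i=8: a=2 ⇒ p=9053, q=1106
i=9: a=5 ⇒ p=48842, q=5967
fundamental: x₁=48842, y₁=5967  (since 2385540964 − 67·35605089 = 1)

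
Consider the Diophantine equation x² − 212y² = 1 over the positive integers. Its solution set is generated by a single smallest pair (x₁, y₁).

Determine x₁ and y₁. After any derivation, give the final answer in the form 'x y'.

66249 4550

d=212: √d = [14; 1,1,3,1,1,…,1,1,28] (ℓ=14, even), read p_13/q_13
k=0  a_k=14  p_k/q_k = 14/1
k=1  a_k=1  p_k/q_k = 15/1
…
k=4  a_k=1  p_k/q_k = 131/9
…
k=7  a_k=6  p_k/q_k = 2417/166
…
k=9  a_k=1  p_k/q_k = 5198/357
k=10  a_k=1  p_k/q_k = 7979/548
…
k=12  a_k=1  p_k/q_k = 37114/2549
k=13  a_k=1  p_k/q_k = 66249/4550
(x₁, y₁) = (66249, 4550);  66249² − 212·4550² = 1 ✓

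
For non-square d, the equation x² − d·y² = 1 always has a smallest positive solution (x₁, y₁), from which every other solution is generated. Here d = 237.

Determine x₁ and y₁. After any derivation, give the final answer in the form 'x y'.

√237 → a₀=15, period (2,1,1,7,10,7,1,1,2,30); ℓ=10 even so k=9
k=0  a_k=15  p_k/q_k = 15/1
…
k=3  a_k=1  p_k/q_k = 77/5
…
k=5  a_k=10  p_k/q_k = 5927/385
k=6  a_k=7  p_k/q_k = 42074/2733
…
k=8  a_k=1  p_k/q_k = 90075/5851
k=9  a_k=2  p_k/q_k = 228151/14820
fundamental: x₁=228151, y₁=14820  (since 52052878801 − 237·219632400 = 1)

228151 14820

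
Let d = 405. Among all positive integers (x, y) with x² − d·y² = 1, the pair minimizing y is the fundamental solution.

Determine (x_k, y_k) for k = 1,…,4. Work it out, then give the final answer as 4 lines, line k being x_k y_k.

d=405: √d = [20; 8,40] (ℓ=2, even), read p_1/q_1
k=0  a_k=20  p_k/q_k = 20/1
k=1  a_k=8  p_k/q_k = 161/8
→ (161, 8).  Check: 161²=25921, 405·8²=25920, difference 1.
(161+8√405)^2 = 51841 + 2576√405
(161+8√405)^3 = 16692641 + 829464√405
(161+8√405)^4 = 5374978561 + 267084832√405

161 8
51841 2576
16692641 829464
5374978561 267084832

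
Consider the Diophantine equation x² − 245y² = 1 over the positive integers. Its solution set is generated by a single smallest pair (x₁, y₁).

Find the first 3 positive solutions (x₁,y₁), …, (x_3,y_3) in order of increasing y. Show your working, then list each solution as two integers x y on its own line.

√245 = [15; 1,1,1,7,6,7,1,1,1,30, …], period ℓ=10 (even) → k=9
i=0: a=15 ⇒ p=15, q=1
…
i=5: a=6 ⇒ p=2207, q=141
…
i=7: a=1 ⇒ p=18016, q=1151
i=8: a=1 ⇒ p=33825, q=2161
i=9: a=1 ⇒ p=51841, q=3312
→ (51841, 3312).  Check: 51841²=2687489281, 245·3312²=2687489280, difference 1.
n=2: (51841,3312)∘(51841,3312) = (51841·51841+245·3312·3312, 51841·3312+3312·51841) = (5374978561,343394784)
n=3: (5374978561,343394784)∘(51841,3312) = (51841·5374978561+245·3312·343394784, 51841·343394784+3312·5374978561) = (557288527109761,35603857991376)

51841 3312
5374978561 343394784
557288527109761 35603857991376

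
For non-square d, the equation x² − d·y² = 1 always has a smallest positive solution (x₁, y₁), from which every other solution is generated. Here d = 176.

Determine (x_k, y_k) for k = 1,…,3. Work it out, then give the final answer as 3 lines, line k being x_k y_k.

[13; 3,1,3,26] for √176; ℓ=4 ⇒ convergent index 3
step 0: (13, 1)  from 13·(1,0) + (0,1)
step 1: (40, 3)  from 3·(13,1) + (1,0)
step 2: (53, 4)  from 1·(40,3) + (13,1)
step 3: (199, 15)  from 3·(53,4) + (40,3)
fundamental: x₁=199, y₁=15  (since 39601 − 176·225 = 1)
(x_2, y_2) = (199·199 + 176·15·15, 199·15 + 15·199) = (79201, 5970)
(x_3, y_3) = (199·79201 + 176·15·5970, 199·5970 + 15·79201) = (31521799, 2376045)

199 15
79201 5970
31521799 2376045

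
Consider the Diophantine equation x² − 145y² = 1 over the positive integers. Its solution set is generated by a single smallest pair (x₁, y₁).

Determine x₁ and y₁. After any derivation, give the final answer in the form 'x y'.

289 24

√145 = [12; 24, …], period ℓ=1 (odd) → k=1
i=0: a=12 ⇒ p=12, q=1
i=1: a=24 ⇒ p=289, q=24
fundamental: x₁=289, y₁=24  (since 83521 − 145·576 = 1)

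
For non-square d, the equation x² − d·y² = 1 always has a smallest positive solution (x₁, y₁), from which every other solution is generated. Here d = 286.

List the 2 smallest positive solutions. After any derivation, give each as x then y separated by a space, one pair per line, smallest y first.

561835 33222
631317134449 37330564740

d=286: √d = [16; 1,10,3,3,2,3,3,10,1,32] (ℓ=10, even), read p_9/q_9
i=0: a=16 ⇒ p=16, q=1
…
i=8: a=10 ⇒ p=512132, q=30283
i=9: a=1 ⇒ p=561835, q=33222
→ (561835, 33222).  Check: 561835²=315658567225, 286·33222²=315658567224, difference 1.
(561835+33222√286)^2 = 631317134449 + 37330564740√286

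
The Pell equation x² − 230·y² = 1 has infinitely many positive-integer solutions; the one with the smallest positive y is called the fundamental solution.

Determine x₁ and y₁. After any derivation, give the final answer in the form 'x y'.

91 6

√230 → a₀=15, period (6,30); ℓ=2 even so k=1
i=0: a=15 ⇒ p=15, q=1
i=1: a=6 ⇒ p=91, q=6
fundamental: x₁=91, y₁=6  (since 8281 − 230·36 = 1)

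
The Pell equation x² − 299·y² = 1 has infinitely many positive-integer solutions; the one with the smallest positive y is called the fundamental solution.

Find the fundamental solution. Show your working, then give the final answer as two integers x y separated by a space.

√299 → a₀=17, period (3,2,3,34); ℓ=4 even so k=3
step 0: (17, 1)  from 17·(1,0) + (0,1)
step 1: (52, 3)  from 3·(17,1) + (1,0)
step 2: (121, 7)  from 2·(52,3) + (17,1)
step 3: (415, 24)  from 3·(121,7) + (52,3)
(x₁, y₁) = (415, 24);  415² − 299·24² = 1 ✓

415 24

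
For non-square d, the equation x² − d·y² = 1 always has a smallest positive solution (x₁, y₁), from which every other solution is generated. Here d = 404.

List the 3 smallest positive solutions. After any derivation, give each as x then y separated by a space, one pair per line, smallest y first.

201 10
80801 4020
32481801 1616030

[20; 10,40] for √404; ℓ=2 ⇒ convergent index 1
a_0=20:  p_0=20·1+0=20,  q_0=20·0+1=1
a_1=10:  p_1=10·20+1=201,  q_1=10·1+0=10
(x₁, y₁) = (201, 10);  201² − 404·10² = 1 ✓
k=2:  x_2 = 201·201+404·10·10 = 80801,  y_2 = 201·10+10·201 = 4020
k=3:  x_3 = 201·80801+404·10·4020 = 32481801,  y_3 = 201·4020+10·80801 = 1616030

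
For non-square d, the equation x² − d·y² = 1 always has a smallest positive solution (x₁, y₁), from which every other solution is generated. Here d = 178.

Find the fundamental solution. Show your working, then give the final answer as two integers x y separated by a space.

√178 → a₀=13, period (2,1,12,1,2,26); ℓ=6 even so k=5
i=0: a=13 ⇒ p=13, q=1
i=1: a=2 ⇒ p=27, q=2
…
i=3: a=12 ⇒ p=507, q=38
i=4: a=1 ⇒ p=547, q=41
i=5: a=2 ⇒ p=1601, q=120
fundamental: x₁=1601, y₁=120  (since 2563201 − 178·14400 = 1)

1601 120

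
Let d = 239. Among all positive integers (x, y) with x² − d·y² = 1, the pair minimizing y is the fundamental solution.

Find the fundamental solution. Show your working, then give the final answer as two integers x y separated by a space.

6195120 400729

d=239: √d = [15; 2,5,1,2,4,15,4,2,1,5,2,30] (ℓ=12, even), read p_11/q_11
k=0  a_k=15  p_k/q_k = 15/1
k=1  a_k=2  p_k/q_k = 31/2
k=2  a_k=5  p_k/q_k = 170/11
…
k=5  a_k=4  p_k/q_k = 2489/161
k=6  a_k=15  p_k/q_k = 37907/2452
k=7  a_k=4  p_k/q_k = 154117/9969
k=8  a_k=2  p_k/q_k = 346141/22390
…
k=10  a_k=5  p_k/q_k = 2847431/184185
k=11  a_k=2  p_k/q_k = 6195120/400729
fundamental: x₁=6195120, y₁=400729  (since 38379511814400 − 239·160583731441 = 1)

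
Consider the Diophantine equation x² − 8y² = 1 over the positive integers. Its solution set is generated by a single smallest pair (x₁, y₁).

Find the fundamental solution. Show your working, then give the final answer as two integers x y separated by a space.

3 1

√8 → a₀=2, period (1,4); ℓ=2 even so k=1
k=0  a_k=2  p_k/q_k = 2/1
k=1  a_k=1  p_k/q_k = 3/1
fundamental: x₁=3, y₁=1  (since 9 − 8·1 = 1)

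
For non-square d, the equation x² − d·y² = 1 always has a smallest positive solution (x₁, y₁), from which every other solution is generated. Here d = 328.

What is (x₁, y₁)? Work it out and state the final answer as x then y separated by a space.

√328 = [18; 9,36, …], period ℓ=2 (even) → k=1
step 0: (18, 1)  from 18·(1,0) + (0,1)
step 1: (163, 9)  from 9·(18,1) + (1,0)
→ (163, 9).  Check: 163²=26569, 328·9²=26568, difference 1.

163 9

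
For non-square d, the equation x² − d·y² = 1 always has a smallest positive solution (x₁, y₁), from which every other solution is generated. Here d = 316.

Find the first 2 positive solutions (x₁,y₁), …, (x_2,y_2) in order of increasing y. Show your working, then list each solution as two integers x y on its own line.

√316 = [17; 1,3,2,8,2,3,1,34, …], period ℓ=8 (even) → k=7
step 0: (17, 1)  from 17·(1,0) + (0,1)
step 1: (18, 1)  from 1·(17,1) + (1,0)
step 2: (71, 4)  from 3·(18,1) + (17,1)
step 3: (160, 9)  from 2·(71,4) + (18,1)
step 4: (1351, 76)  from 8·(160,9) + (71,4)
…
step 6: (9937, 559)  from 3·(2862,161) + (1351,76)
step 7: (12799, 720)  from 1·(9937,559) + (2862,161)
fundamental: x₁=12799, y₁=720  (since 163814401 − 316·518400 = 1)
n=2: (12799,720)∘(12799,720) = (12799·12799+316·720·720, 12799·720+720·12799) = (327628801,18430560)

12799 720
327628801 18430560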